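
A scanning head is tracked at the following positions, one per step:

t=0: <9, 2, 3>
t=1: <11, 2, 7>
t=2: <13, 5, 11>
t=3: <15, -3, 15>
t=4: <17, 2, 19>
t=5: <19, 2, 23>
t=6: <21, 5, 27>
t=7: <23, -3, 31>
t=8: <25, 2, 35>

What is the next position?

<27, 2, 39>

First: linear, +2 per step → 27 at step 9.
Second: cycles through 2, 2, 5, -3 every 4 steps. Step 9 lands at position 1 of the cycle → 2.
Third: linear, +4 per step → 39 at step 9.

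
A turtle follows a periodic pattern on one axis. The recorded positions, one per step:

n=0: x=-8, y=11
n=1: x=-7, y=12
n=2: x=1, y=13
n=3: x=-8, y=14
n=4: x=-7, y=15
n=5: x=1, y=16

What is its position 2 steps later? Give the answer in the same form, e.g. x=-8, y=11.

x=-7, y=18

The x coordinate repeats the cycle [-8, -7, 1] with period 3; step 7 mod 3 = 1, giving -7.
The y coordinate changes by +1 each step, so at step 7 it is 11 + 7·(1) = 18.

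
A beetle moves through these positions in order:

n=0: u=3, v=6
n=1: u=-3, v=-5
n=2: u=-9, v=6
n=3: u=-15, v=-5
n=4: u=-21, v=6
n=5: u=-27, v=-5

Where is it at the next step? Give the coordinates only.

u=-33, v=6

U: linear, -6 per step → -33 at step 6.
V: cycles through 6, -5 every 2 steps. Step 6 lands at position 0 of the cycle → 6.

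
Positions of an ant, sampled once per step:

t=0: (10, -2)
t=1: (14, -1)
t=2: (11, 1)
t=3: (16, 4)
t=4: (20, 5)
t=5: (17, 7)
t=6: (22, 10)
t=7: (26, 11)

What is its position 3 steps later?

Step-to-step displacements: (+4, +1), (-3, +2), (+5, +3), (+4, +1), (-3, +2), (+5, +3), (+4, +1) — a repeating cycle of length 3.
step 8: apply (-3, +2) → (23, 13)
step 9: apply (+5, +3) → (28, 16)
step 10: apply (+4, +1) → (32, 17)

(32, 17)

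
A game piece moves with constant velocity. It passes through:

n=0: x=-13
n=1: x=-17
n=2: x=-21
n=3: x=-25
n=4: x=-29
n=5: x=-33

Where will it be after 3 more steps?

x=-45

Constant displacement of -4 per step.
step 6: -33 − 4 → x=-37
step 7: -37 − 4 → x=-41
step 8: -41 − 4 → x=-45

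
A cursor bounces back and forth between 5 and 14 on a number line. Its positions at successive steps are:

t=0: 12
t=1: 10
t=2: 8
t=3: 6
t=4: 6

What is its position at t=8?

The value reflects between 5 and 14, moving 2 per step.
  step 5: 6 → 8
  step 6: 8 → 10
  step 7: 10 → 12
  step 8: 12 → 14

14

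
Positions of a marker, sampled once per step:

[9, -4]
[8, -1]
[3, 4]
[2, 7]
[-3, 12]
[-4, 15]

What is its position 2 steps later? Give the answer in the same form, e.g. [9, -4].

[-10, 23]

The moves between consecutive positions are [-1, +3], [-5, +5], [-1, +3], [-5, +5], [-1, +3]; they repeat the 2-cycle [[-1, +3], [-5, +5]].
step 6: apply [-5, +5] → [-9, 20]
step 7: apply [-1, +3] → [-10, 23]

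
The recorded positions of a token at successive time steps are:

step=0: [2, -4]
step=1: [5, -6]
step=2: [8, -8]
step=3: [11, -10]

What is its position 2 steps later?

Constant displacement of [+3, -2] per step.
step 4: [11, -10] + [+3, -2] → [14, -12]
step 5: [14, -12] + [+3, -2] → [17, -14]

[17, -14]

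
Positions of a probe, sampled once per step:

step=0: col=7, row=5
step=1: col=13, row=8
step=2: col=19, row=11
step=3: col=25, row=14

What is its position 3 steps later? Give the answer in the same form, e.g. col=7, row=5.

col=43, row=23

Each step adds (+6,+3) to the position.
step 4: col=25, row=14 + (+6,+3) → col=31, row=17
step 5: col=31, row=17 + (+6,+3) → col=37, row=20
step 6: col=37, row=20 + (+6,+3) → col=43, row=23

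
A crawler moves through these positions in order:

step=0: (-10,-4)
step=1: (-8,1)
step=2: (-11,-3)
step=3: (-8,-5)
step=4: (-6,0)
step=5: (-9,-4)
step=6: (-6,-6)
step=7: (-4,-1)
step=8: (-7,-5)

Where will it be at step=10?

The moves between consecutive positions are (+2,+5), (-3,-4), (+3,-2), (+2,+5), (-3,-4), (+3,-2), (+2,+5), (-3,-4); they repeat the 3-cycle [(+2,+5), (-3,-4), (+3,-2)].
step 9: apply (+3,-2) → (-4,-7)
step 10: apply (+2,+5) → (-2,-2)

(-2,-2)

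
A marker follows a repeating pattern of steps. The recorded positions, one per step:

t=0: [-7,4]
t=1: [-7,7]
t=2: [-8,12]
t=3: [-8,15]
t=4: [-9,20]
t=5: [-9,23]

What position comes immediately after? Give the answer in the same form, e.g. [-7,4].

Differencing gives [+0,+3], [-1,+5], [+0,+3], [-1,+5], [+0,+3]. This is the pattern [+0,+3], [-1,+5] repeated.
step 6: apply [-1,+5] → [-10,28]

[-10,28]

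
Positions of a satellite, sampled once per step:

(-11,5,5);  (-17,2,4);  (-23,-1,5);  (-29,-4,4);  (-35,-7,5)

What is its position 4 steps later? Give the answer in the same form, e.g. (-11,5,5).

(-59,-19,5)

The first coordinate changes by -6 each step, so at step 8 it is -11 + 8·(-6) = -59.
The second coordinate changes by -3 each step, so at step 8 it is 5 + 8·(-3) = -19.
The third coordinate repeats the cycle [5, 4] with period 2; step 8 mod 2 = 0, giving 5.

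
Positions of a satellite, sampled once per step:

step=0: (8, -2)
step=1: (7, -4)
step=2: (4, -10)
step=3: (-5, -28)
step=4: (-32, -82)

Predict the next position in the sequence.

Step-to-step displacements: (-1, -2), (-3, -6), (-9, -18), (-27, -54); each is 3× the previous.
step 5: (-32, -82) + (-81, -162) → (-113, -244)

(-113, -244)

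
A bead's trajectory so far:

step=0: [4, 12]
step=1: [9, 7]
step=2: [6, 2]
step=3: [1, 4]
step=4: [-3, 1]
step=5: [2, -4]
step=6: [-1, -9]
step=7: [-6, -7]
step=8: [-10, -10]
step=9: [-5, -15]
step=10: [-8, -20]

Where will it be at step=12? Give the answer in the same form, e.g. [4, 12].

The moves between consecutive positions are [+5, -5], [-3, -5], [-5, +2], [-4, -3], [+5, -5], [-3, -5], [-5, +2], [-4, -3], [+5, -5], [-3, -5]; they repeat the 4-cycle [[+5, -5], [-3, -5], [-5, +2], [-4, -3]].
step 11: apply [-5, +2] → [-13, -18]
step 12: apply [-4, -3] → [-17, -21]

[-17, -21]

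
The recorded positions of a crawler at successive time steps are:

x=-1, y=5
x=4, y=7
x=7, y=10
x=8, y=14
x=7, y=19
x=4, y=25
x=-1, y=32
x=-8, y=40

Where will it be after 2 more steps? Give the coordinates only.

Taking differences between consecutive positions: (+5, +2), (+3, +3), (+1, +4), (-1, +5), (-3, +6), (-5, +7), (-7, +8). These grow by (-2, +1) each step.
step 8: x=-8, y=40 + (-9, +9) → x=-17, y=49
step 9: x=-17, y=49 + (-11, +10) → x=-28, y=59

x=-28, y=59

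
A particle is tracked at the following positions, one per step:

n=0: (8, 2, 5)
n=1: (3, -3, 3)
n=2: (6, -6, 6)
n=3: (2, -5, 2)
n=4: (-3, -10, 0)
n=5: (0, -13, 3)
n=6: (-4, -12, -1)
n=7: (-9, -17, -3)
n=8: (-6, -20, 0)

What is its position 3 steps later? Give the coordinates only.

(-12, -27, -3)

Differencing gives (-5, -5, -2), (+3, -3, +3), (-4, +1, -4), (-5, -5, -2), (+3, -3, +3), (-4, +1, -4), (-5, -5, -2), (+3, -3, +3). This is the pattern (-5, -5, -2), (+3, -3, +3), (-4, +1, -4) repeated.
step 9: apply (-4, +1, -4) → (-10, -19, -4)
step 10: apply (-5, -5, -2) → (-15, -24, -6)
step 11: apply (+3, -3, +3) → (-12, -27, -3)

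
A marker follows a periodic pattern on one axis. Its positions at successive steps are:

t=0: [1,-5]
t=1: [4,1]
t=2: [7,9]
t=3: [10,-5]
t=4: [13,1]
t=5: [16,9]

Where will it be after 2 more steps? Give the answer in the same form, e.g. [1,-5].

The first coordinate changes by +3 each step, so at step 7 it is 1 + 7·(3) = 22.
The second coordinate repeats the cycle [-5, 1, 9] with period 3; step 7 mod 3 = 1, giving 1.

[22,1]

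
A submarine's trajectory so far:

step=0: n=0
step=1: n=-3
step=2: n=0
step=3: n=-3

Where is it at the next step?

Consecutive displacements -3, +3, -3 scale by a factor of -1 each step.
step 4: -3 + 3 → n=0

n=0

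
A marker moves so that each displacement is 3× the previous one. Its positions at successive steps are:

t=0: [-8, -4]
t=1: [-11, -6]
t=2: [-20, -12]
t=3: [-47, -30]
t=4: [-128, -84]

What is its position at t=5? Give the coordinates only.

[-371, -246]

The jumps are [-3, -2], [-9, -6], [-27, -18], [-81, -54] — a geometric progression with ratio 3.
step 5: [-128, -84] + [-243, -162] → [-371, -246]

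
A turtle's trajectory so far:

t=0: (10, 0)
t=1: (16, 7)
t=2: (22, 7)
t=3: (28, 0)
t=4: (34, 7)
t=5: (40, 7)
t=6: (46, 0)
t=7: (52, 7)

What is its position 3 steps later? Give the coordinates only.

First: linear, +6 per step → 70 at step 10.
Second: cycles through 0, 7, 7 every 3 steps. Step 10 lands at position 1 of the cycle → 7.

(70, 7)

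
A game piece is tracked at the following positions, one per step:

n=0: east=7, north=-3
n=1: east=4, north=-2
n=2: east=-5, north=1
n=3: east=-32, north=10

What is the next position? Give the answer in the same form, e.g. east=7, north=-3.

east=-113, north=37

Step-to-step displacements: (-3, +1), (-9, +3), (-27, +9); each is 3× the previous.
step 4: east=-32, north=10 + (-81, +27) → east=-113, north=37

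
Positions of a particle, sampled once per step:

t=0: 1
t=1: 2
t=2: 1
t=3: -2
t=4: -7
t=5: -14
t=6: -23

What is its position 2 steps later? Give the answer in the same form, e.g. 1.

-47

Taking differences between consecutive positions: +1, -1, -3, -5, -7, -9. These grow by -2 each step.
step 7: -23 − 11 → -34
step 8: -34 − 13 → -47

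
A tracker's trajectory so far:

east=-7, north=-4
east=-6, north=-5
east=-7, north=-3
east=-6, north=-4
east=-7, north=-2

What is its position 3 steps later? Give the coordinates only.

Differencing gives (+1, -1), (-1, +2), (+1, -1), (-1, +2). This is the pattern (+1, -1), (-1, +2) repeated.
step 5: apply (+1, -1) → east=-6, north=-3
step 6: apply (-1, +2) → east=-7, north=-1
step 7: apply (+1, -1) → east=-6, north=-2

east=-6, north=-2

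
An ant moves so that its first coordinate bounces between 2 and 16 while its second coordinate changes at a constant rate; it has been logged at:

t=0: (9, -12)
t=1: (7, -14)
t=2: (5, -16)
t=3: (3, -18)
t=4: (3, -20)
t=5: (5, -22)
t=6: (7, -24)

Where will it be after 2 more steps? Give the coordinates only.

(11, -28)

The first coordinate reflects between 2 and 16, moving 2 per step.
  step 7: 7 → 9
  step 8: 9 → 11
The second coordinate changes by -2 each step: at step 8 it is -28.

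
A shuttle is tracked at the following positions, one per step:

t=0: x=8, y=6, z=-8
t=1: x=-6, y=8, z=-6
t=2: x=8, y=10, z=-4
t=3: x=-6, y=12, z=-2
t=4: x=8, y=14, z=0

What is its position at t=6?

The x coordinate repeats the cycle [8, -6] with period 2; step 6 mod 2 = 0, giving 8.
The y coordinate changes by +2 each step, so at step 6 it is 6 + 6·(2) = 18.
The z coordinate changes by +2 each step, so at step 6 it is -8 + 6·(2) = 4.

x=8, y=18, z=4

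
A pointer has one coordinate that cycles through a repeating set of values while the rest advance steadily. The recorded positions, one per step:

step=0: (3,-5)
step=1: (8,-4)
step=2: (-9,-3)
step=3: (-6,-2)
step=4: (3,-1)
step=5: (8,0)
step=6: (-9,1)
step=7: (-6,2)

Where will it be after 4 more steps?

First: cycles through 3, 8, -9, -6 every 4 steps. Step 11 lands at position 3 of the cycle → -6.
Second: linear, +1 per step → 6 at step 11.

(-6,6)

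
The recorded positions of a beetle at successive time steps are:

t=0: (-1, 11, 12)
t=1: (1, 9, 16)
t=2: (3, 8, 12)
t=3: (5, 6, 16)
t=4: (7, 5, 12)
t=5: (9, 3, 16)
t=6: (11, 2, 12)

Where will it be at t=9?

The moves between consecutive positions are (+2, -2, +4), (+2, -1, -4), (+2, -2, +4), (+2, -1, -4), (+2, -2, +4), (+2, -1, -4); they repeat the 2-cycle [(+2, -2, +4), (+2, -1, -4)].
step 7: apply (+2, -2, +4) → (13, 0, 16)
step 8: apply (+2, -1, -4) → (15, -1, 12)
step 9: apply (+2, -2, +4) → (17, -3, 16)

(17, -3, 16)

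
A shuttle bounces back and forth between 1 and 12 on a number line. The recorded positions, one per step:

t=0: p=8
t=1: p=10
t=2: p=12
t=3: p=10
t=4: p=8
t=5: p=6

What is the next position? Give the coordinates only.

p=4

The value travels 2 per step and bounces off the walls at 1 and 12.
  step 6: 6 → 4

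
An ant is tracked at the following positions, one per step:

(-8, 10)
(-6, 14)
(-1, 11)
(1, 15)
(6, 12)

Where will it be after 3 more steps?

(15, 17)

Differencing gives (+2, +4), (+5, -3), (+2, +4), (+5, -3). This is the pattern (+2, +4), (+5, -3) repeated.
step 5: apply (+2, +4) → (8, 16)
step 6: apply (+5, -3) → (13, 13)
step 7: apply (+2, +4) → (15, 17)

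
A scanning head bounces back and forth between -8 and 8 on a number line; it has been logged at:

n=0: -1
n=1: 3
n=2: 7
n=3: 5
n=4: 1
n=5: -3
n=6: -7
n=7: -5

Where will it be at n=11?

The value travels 4 per step and bounces off the walls at -8 and 8.
  step 8: -5 → -1
  step 9: -1 → 3
  step 10: 3 → 7
  step 11: 7 → 5

5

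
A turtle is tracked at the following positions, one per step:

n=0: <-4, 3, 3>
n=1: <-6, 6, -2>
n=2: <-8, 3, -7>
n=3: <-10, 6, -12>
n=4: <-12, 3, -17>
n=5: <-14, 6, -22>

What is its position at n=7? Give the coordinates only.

The first coordinate changes by -2 each step, so at step 7 it is -4 + 7·(-2) = -18.
The second coordinate repeats the cycle [3, 6] with period 2; step 7 mod 2 = 1, giving 6.
The third coordinate changes by -5 each step, so at step 7 it is 3 + 7·(-5) = -32.

<-18, 6, -32>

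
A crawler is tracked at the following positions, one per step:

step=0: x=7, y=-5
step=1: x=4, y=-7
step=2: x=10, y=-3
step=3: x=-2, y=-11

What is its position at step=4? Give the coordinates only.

x=22, y=5

Step-to-step displacements: (-3, -2), (+6, +4), (-12, -8); each is -2× the previous.
step 4: x=-2, y=-11 + (+24, +16) → x=22, y=5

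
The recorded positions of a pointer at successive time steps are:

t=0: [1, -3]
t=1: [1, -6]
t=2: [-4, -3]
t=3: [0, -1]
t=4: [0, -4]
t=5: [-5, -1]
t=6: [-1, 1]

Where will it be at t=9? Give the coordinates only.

[-2, 3]

The moves between consecutive positions are [+0, -3], [-5, +3], [+4, +2], [+0, -3], [-5, +3], [+4, +2]; they repeat the 3-cycle [[+0, -3], [-5, +3], [+4, +2]].
step 7: apply [+0, -3] → [-1, -2]
step 8: apply [-5, +3] → [-6, 1]
step 9: apply [+4, +2] → [-2, 3]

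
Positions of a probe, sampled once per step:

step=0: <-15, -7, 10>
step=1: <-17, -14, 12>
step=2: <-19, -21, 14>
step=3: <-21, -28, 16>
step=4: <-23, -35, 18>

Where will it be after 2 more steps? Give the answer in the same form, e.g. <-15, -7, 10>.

<-27, -49, 22>

Each step adds <-2, -7, +2> to the position.
step 5: <-23, -35, 18> + <-2, -7, +2> → <-25, -42, 20>
step 6: <-25, -42, 20> + <-2, -7, +2> → <-27, -49, 22>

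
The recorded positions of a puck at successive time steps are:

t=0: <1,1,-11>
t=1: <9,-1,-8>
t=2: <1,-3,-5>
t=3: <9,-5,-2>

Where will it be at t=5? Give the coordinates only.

<9,-9,4>

The first coordinate repeats the cycle [1, 9] with period 2; step 5 mod 2 = 1, giving 9.
The second coordinate changes by -2 each step, so at step 5 it is 1 + 5·(-2) = -9.
The third coordinate changes by +3 each step, so at step 5 it is -11 + 5·(3) = 4.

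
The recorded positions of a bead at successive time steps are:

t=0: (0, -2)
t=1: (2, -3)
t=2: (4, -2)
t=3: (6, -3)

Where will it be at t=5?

The first coordinate changes by +2 each step, so at step 5 it is 0 + 5·(2) = 10.
The second coordinate repeats the cycle [-2, -3] with period 2; step 5 mod 2 = 1, giving -3.

(10, -3)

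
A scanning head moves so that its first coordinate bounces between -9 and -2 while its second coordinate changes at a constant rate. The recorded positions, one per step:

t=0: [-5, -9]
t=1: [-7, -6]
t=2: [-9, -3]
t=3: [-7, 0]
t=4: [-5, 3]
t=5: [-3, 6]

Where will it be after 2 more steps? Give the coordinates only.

[-5, 12]

The first coordinate reflects between -9 and -2, moving 2 per step.
  step 6: -3 → -3
  step 7: -3 → -5
The second coordinate changes by +3 each step: at step 7 it is 12.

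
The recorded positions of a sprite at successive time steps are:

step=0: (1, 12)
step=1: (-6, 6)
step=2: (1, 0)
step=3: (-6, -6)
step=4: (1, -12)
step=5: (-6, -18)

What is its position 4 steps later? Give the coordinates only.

(-6, -42)

First: cycles through 1, -6 every 2 steps. Step 9 lands at position 1 of the cycle → -6.
Second: linear, -6 per step → -42 at step 9.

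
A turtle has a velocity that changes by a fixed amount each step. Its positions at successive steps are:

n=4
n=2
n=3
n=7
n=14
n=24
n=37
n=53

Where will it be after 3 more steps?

n=119

Taking differences between consecutive positions: -2, +1, +4, +7, +10, +13, +16. These grow by +3 each step.
step 8: 53 + 19 → n=72
step 9: 72 + 22 → n=94
step 10: 94 + 25 → n=119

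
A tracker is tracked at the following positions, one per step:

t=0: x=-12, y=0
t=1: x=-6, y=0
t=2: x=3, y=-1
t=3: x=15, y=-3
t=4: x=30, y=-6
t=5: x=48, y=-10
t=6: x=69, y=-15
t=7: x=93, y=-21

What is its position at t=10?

First differences are (+6, +0), (+9, -1), (+12, -2), (+15, -3), (+18, -4), (+21, -5), (+24, -6); their common second difference is (+3, -1) (constant acceleration).
step 8: x=93, y=-21 + (+27, -7) → x=120, y=-28
step 9: x=120, y=-28 + (+30, -8) → x=150, y=-36
step 10: x=150, y=-36 + (+33, -9) → x=183, y=-45

x=183, y=-45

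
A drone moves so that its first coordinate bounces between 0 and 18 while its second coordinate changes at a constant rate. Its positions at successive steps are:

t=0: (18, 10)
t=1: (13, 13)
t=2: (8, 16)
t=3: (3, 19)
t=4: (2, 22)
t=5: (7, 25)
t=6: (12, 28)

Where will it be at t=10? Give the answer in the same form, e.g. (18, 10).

(4, 40)

The first coordinate reflects between 0 and 18, moving 5 per step.
  step 7: 12 → 17
  step 8: 17 → 14
  step 9: 14 → 9
  step 10: 9 → 4
The second coordinate changes by +3 each step: at step 10 it is 40.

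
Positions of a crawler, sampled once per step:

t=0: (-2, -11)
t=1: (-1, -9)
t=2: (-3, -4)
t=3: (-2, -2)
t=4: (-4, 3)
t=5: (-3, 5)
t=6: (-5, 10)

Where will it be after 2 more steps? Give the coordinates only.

(-6, 17)

Differencing gives (+1, +2), (-2, +5), (+1, +2), (-2, +5), (+1, +2), (-2, +5). This is the pattern (+1, +2), (-2, +5) repeated.
step 7: apply (+1, +2) → (-4, 12)
step 8: apply (-2, +5) → (-6, 17)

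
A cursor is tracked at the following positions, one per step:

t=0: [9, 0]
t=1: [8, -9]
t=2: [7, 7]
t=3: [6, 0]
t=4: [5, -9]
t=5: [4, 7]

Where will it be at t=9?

First: linear, -1 per step → 0 at step 9.
Second: cycles through 0, -9, 7 every 3 steps. Step 9 lands at position 0 of the cycle → 0.

[0, 0]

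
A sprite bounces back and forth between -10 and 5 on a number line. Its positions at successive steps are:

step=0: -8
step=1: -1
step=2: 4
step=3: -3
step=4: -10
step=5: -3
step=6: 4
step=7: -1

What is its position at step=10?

The value reflects between -10 and 5, moving 7 per step.
  step 8: -1 → -8
  step 9: -8 → -5
  step 10: -5 → 2

2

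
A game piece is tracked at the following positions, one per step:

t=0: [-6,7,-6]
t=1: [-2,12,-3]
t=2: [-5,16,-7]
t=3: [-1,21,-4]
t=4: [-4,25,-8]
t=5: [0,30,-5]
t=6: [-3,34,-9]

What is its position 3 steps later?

[2,48,-7]

Differencing gives [+4,+5,+3], [-3,+4,-4], [+4,+5,+3], [-3,+4,-4], [+4,+5,+3], [-3,+4,-4]. This is the pattern [+4,+5,+3], [-3,+4,-4] repeated.
step 7: apply [+4,+5,+3] → [1,39,-6]
step 8: apply [-3,+4,-4] → [-2,43,-10]
step 9: apply [+4,+5,+3] → [2,48,-7]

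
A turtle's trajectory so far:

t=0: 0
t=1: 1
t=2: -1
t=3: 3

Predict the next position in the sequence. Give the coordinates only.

Step-to-step displacements: +1, -2, +4; each is -2× the previous.
step 4: 3 − 8 → -5

-5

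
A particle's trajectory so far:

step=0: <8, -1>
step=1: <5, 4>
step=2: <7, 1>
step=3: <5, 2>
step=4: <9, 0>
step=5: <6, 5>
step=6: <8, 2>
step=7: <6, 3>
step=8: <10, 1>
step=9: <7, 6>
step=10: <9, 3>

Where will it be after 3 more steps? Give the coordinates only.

<8, 7>

Step-to-step displacements: <-3, +5>, <+2, -3>, <-2, +1>, <+4, -2>, <-3, +5>, <+2, -3>, <-2, +1>, <+4, -2>, <-3, +5>, <+2, -3> — a repeating cycle of length 4.
step 11: apply <-2, +1> → <7, 4>
step 12: apply <+4, -2> → <11, 2>
step 13: apply <-3, +5> → <8, 7>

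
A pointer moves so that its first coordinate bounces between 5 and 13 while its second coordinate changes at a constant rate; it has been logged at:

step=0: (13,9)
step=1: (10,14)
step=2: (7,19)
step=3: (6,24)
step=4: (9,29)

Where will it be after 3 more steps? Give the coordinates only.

(8,44)

The first coordinate travels 3 per step and bounces off the walls at 5 and 13.
  step 5: 9 → 12
  step 6: 12 → 11
  step 7: 11 → 8
The second coordinate changes by +5 each step: at step 7 it is 44.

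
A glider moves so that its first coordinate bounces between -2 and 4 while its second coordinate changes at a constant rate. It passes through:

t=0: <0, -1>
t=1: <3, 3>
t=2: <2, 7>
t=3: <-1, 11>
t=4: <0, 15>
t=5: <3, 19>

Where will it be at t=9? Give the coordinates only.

<3, 35>

The first coordinate reflects between -2 and 4, moving 3 per step.
  step 6: 3 → 2
  step 7: 2 → -1
  step 8: -1 → 0
  step 9: 0 → 3
The second coordinate changes by +4 each step: at step 9 it is 35.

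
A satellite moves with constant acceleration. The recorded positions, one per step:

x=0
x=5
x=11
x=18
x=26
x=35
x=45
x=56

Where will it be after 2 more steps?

Taking differences between consecutive positions: +5, +6, +7, +8, +9, +10, +11. These grow by +1 each step.
step 8: 56 + 12 → x=68
step 9: 68 + 13 → x=81

x=81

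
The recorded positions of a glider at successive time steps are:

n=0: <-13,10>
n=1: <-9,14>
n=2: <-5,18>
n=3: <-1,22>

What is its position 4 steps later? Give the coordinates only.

<15,38>

Constant displacement of <+4,+4> per step.
step 4: <-1,22> + <+4,+4> → <3,26>
step 5: <3,26> + <+4,+4> → <7,30>
step 6: <7,30> + <+4,+4> → <11,34>
step 7: <11,34> + <+4,+4> → <15,38>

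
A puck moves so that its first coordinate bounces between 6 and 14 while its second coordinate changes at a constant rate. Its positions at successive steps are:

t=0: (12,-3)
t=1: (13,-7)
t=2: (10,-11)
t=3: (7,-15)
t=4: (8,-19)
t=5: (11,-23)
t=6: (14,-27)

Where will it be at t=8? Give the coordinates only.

(8,-35)

The first coordinate travels 3 per step and bounces off the walls at 6 and 14.
  step 7: 14 → 11
  step 8: 11 → 8
The second coordinate changes by -4 each step: at step 8 it is -35.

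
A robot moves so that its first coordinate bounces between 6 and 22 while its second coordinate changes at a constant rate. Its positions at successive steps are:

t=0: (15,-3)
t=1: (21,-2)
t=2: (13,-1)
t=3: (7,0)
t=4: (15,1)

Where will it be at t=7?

The first coordinate travels 8 per step and bounces off the walls at 6 and 22.
  step 5: 15 → 21
  step 6: 21 → 13
  step 7: 13 → 7
The second coordinate changes by +1 each step: at step 7 it is 4.

(7,4)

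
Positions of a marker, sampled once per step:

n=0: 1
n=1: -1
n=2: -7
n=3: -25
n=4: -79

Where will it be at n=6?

The jumps are -2, -6, -18, -54 — a geometric progression with ratio 3.
step 5: -79 − 162 → -241
step 6: -241 − 486 → -727

-727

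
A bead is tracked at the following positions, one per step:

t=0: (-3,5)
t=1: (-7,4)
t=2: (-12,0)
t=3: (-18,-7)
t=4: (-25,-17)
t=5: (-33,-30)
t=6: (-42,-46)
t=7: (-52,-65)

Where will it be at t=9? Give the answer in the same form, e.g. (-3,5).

(-75,-112)

First differences are (-4,-1), (-5,-4), (-6,-7), (-7,-10), (-8,-13), (-9,-16), (-10,-19); their common second difference is (-1,-3) (constant acceleration).
step 8: (-52,-65) + (-11,-22) → (-63,-87)
step 9: (-63,-87) + (-12,-25) → (-75,-112)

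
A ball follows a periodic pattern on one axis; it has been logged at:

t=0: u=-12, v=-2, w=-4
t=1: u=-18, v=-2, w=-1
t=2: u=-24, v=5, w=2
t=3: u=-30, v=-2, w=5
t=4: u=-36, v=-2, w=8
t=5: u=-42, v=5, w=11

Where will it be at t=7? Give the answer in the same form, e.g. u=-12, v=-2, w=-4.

u=-54, v=-2, w=17

U: linear, -6 per step → -54 at step 7.
V: cycles through -2, -2, 5 every 3 steps. Step 7 lands at position 1 of the cycle → -2.
W: linear, +3 per step → 17 at step 7.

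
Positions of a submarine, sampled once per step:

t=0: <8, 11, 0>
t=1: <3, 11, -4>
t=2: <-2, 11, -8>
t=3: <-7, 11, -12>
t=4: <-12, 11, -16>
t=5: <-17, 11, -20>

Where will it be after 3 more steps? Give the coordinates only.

Each step adds <-5, +0, -4> to the position.
step 6: <-17, 11, -20> + <-5, +0, -4> → <-22, 11, -24>
step 7: <-22, 11, -24> + <-5, +0, -4> → <-27, 11, -28>
step 8: <-27, 11, -28> + <-5, +0, -4> → <-32, 11, -32>

<-32, 11, -32>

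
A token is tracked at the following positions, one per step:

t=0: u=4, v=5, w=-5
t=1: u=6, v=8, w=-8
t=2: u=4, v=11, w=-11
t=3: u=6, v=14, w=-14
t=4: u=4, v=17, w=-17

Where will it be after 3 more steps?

u=6, v=26, w=-26

The u coordinate repeats the cycle [4, 6] with period 2; step 7 mod 2 = 1, giving 6.
The v coordinate changes by +3 each step, so at step 7 it is 5 + 7·(3) = 26.
The w coordinate changes by -3 each step, so at step 7 it is -5 + 7·(-3) = -26.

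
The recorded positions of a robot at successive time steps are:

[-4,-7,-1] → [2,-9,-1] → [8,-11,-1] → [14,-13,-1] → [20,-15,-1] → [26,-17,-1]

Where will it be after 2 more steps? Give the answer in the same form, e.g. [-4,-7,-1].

Constant displacement of [+6,-2,+0] per step.
step 6: [26,-17,-1] + [+6,-2,+0] → [32,-19,-1]
step 7: [32,-19,-1] + [+6,-2,+0] → [38,-21,-1]

[38,-21,-1]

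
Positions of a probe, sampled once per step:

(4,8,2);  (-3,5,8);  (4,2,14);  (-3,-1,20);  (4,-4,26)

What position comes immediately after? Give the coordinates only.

First: cycles through 4, -3 every 2 steps. Step 5 lands at position 1 of the cycle → -3.
Second: linear, -3 per step → -7 at step 5.
Third: linear, +6 per step → 32 at step 5.

(-3,-7,32)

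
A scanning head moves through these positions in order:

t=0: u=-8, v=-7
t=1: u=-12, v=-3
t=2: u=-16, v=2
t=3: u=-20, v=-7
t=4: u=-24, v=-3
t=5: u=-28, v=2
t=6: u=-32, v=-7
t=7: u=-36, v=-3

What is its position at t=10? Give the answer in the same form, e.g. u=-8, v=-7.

The u coordinate changes by -4 each step, so at step 10 it is -8 + 10·(-4) = -48.
The v coordinate repeats the cycle [-7, -3, 2] with period 3; step 10 mod 3 = 1, giving -3.

u=-48, v=-3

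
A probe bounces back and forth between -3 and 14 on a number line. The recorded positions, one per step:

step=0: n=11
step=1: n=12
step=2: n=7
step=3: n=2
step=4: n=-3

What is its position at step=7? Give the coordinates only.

n=12

The value travels 5 per step and bounces off the walls at -3 and 14.
  step 5: -3 → 2
  step 6: 2 → 7
  step 7: 7 → 12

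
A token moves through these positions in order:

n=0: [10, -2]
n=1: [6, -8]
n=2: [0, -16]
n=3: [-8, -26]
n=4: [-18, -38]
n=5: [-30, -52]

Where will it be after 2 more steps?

Successive displacements: [-4, -6], [-6, -8], [-8, -10], [-10, -12], [-12, -14] — each changes by [-2, -2].
step 6: [-30, -52] + [-14, -16] → [-44, -68]
step 7: [-44, -68] + [-16, -18] → [-60, -86]

[-60, -86]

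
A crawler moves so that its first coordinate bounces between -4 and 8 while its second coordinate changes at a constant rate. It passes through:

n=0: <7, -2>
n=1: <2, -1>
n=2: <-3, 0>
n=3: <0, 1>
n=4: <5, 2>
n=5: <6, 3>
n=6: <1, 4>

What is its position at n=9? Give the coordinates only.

The first coordinate reflects between -4 and 8, moving 5 per step.
  step 7: 1 → -4
  step 8: -4 → 1
  step 9: 1 → 6
The second coordinate changes by +1 each step: at step 9 it is 7.

<6, 7>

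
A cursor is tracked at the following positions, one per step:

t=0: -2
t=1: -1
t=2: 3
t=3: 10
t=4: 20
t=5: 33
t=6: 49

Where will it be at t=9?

115

Successive displacements: +1, +4, +7, +10, +13, +16 — each changes by +3.
step 7: 49 + 19 → 68
step 8: 68 + 22 → 90
step 9: 90 + 25 → 115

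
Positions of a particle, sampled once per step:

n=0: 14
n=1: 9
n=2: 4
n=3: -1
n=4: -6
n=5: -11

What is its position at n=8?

-26

Each step adds -5 to the position.
step 6: -11 − 5 → -16
step 7: -16 − 5 → -21
step 8: -21 − 5 → -26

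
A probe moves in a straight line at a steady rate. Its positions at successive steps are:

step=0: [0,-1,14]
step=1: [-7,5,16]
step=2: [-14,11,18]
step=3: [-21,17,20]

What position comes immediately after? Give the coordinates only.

Each step adds [-7,+6,+2] to the position.
step 4: [-21,17,20] + [-7,+6,+2] → [-28,23,22]

[-28,23,22]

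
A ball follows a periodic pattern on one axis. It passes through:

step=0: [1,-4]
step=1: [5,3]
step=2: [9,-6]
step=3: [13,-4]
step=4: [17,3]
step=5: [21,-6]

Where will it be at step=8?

[33,-6]

The first coordinate changes by +4 each step, so at step 8 it is 1 + 8·(4) = 33.
The second coordinate repeats the cycle [-4, 3, -6] with period 3; step 8 mod 3 = 2, giving -6.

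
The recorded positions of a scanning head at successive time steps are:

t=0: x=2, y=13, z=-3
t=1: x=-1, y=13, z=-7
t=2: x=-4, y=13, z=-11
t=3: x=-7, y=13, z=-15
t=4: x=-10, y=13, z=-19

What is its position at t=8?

Constant displacement of (-3,+0,-4) per step.
step 5: x=-10, y=13, z=-19 + (-3,+0,-4) → x=-13, y=13, z=-23
step 6: x=-13, y=13, z=-23 + (-3,+0,-4) → x=-16, y=13, z=-27
step 7: x=-16, y=13, z=-27 + (-3,+0,-4) → x=-19, y=13, z=-31
step 8: x=-19, y=13, z=-31 + (-3,+0,-4) → x=-22, y=13, z=-35

x=-22, y=13, z=-35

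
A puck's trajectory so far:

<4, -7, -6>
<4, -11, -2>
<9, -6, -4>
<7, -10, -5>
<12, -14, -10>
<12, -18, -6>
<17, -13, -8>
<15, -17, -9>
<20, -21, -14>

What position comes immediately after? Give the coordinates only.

<20, -25, -10>

The moves between consecutive positions are <+0, -4, +4>, <+5, +5, -2>, <-2, -4, -1>, <+5, -4, -5>, <+0, -4, +4>, <+5, +5, -2>, <-2, -4, -1>, <+5, -4, -5>; they repeat the 4-cycle [<+0, -4, +4>, <+5, +5, -2>, <-2, -4, -1>, <+5, -4, -5>].
step 9: apply <+0, -4, +4> → <20, -25, -10>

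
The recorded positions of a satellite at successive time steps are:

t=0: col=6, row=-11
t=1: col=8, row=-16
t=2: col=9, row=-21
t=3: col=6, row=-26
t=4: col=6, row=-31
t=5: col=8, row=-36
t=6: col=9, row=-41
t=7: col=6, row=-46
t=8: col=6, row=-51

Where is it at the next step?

col=8, row=-56

The col coordinate repeats the cycle [6, 8, 9, 6] with period 4; step 9 mod 4 = 1, giving 8.
The row coordinate changes by -5 each step, so at step 9 it is -11 + 9·(-5) = -56.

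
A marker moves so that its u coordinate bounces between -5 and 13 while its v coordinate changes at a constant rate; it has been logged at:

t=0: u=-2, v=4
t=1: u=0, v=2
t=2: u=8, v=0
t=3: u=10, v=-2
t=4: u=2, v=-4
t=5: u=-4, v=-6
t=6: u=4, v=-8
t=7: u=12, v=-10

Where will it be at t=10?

The u coordinate reflects between -5 and 13, moving 8 per step.
  step 8: 12 → 6
  step 9: 6 → -2
  step 10: -2 → 0
The v coordinate changes by -2 each step: at step 10 it is -16.

u=0, v=-16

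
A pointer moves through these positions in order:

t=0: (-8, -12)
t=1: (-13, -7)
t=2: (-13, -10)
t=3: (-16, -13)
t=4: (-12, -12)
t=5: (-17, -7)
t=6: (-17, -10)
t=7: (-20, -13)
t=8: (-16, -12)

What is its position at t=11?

The moves between consecutive positions are (-5, +5), (+0, -3), (-3, -3), (+4, +1), (-5, +5), (+0, -3), (-3, -3), (+4, +1); they repeat the 4-cycle [(-5, +5), (+0, -3), (-3, -3), (+4, +1)].
step 9: apply (-5, +5) → (-21, -7)
step 10: apply (+0, -3) → (-21, -10)
step 11: apply (-3, -3) → (-24, -13)

(-24, -13)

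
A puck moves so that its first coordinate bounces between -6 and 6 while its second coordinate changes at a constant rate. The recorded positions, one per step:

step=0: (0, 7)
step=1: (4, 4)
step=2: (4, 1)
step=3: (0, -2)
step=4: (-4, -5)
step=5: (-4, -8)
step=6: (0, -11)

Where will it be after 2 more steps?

The first coordinate reflects between -6 and 6, moving 4 per step.
  step 7: 0 → 4
  step 8: 4 → 4
The second coordinate changes by -3 each step: at step 8 it is -17.

(4, -17)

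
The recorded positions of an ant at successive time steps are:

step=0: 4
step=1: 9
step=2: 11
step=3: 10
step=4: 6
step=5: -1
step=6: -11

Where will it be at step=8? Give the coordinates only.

-40

Successive displacements: +5, +2, -1, -4, -7, -10 — each changes by -3.
step 7: -11 − 13 → -24
step 8: -24 − 16 → -40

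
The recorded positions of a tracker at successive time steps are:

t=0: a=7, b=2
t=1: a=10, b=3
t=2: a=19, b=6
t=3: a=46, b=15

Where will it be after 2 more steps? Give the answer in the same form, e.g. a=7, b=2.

Step-to-step displacements: (+3, +1), (+9, +3), (+27, +9); each is 3× the previous.
step 4: a=46, b=15 + (+81, +27) → a=127, b=42
step 5: a=127, b=42 + (+243, +81) → a=370, b=123

a=370, b=123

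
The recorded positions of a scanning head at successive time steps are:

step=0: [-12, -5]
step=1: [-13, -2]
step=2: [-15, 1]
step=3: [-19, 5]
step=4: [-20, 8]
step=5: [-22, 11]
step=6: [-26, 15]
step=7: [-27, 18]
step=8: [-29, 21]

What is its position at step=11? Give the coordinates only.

[-36, 31]

Step-to-step displacements: [-1, +3], [-2, +3], [-4, +4], [-1, +3], [-2, +3], [-4, +4], [-1, +3], [-2, +3] — a repeating cycle of length 3.
step 9: apply [-4, +4] → [-33, 25]
step 10: apply [-1, +3] → [-34, 28]
step 11: apply [-2, +3] → [-36, 31]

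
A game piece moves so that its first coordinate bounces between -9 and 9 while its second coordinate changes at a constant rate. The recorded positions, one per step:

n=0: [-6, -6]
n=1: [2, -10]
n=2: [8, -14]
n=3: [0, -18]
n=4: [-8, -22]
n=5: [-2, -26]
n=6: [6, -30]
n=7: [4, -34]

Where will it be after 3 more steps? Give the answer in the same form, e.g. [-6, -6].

[2, -46]

The first coordinate reflects between -9 and 9, moving 8 per step.
  step 8: 4 → -4
  step 9: -4 → -6
  step 10: -6 → 2
The second coordinate changes by -4 each step: at step 10 it is -46.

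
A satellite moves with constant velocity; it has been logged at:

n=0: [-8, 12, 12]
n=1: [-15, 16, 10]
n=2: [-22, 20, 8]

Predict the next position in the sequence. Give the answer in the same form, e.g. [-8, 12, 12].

[-29, 24, 6]

The position changes by [-7, +4, -2] every step.
step 3: [-22, 20, 8] + [-7, +4, -2] → [-29, 24, 6]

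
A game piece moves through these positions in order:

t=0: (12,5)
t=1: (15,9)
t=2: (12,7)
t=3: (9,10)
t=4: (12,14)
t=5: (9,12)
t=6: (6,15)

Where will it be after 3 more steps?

The moves between consecutive positions are (+3,+4), (-3,-2), (-3,+3), (+3,+4), (-3,-2), (-3,+3); they repeat the 3-cycle [(+3,+4), (-3,-2), (-3,+3)].
step 7: apply (+3,+4) → (9,19)
step 8: apply (-3,-2) → (6,17)
step 9: apply (-3,+3) → (3,20)

(3,20)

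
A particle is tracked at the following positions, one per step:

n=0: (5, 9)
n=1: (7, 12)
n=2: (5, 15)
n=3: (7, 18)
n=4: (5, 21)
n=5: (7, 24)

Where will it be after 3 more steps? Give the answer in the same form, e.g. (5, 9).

First: cycles through 5, 7 every 2 steps. Step 8 lands at position 0 of the cycle → 5.
Second: linear, +3 per step → 33 at step 8.

(5, 33)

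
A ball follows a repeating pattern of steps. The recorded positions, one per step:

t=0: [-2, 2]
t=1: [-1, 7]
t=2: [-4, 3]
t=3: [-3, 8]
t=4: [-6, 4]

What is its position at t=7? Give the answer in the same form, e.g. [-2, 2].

[-7, 10]

The moves between consecutive positions are [+1, +5], [-3, -4], [+1, +5], [-3, -4]; they repeat the 2-cycle [[+1, +5], [-3, -4]].
step 5: apply [+1, +5] → [-5, 9]
step 6: apply [-3, -4] → [-8, 5]
step 7: apply [+1, +5] → [-7, 10]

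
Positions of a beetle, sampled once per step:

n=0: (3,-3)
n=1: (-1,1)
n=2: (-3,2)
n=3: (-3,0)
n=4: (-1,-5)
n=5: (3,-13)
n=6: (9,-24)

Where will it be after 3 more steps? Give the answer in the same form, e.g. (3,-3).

Successive displacements: (-4,+4), (-2,+1), (+0,-2), (+2,-5), (+4,-8), (+6,-11) — each changes by (+2,-3).
step 7: (9,-24) + (+8,-14) → (17,-38)
step 8: (17,-38) + (+10,-17) → (27,-55)
step 9: (27,-55) + (+12,-20) → (39,-75)

(39,-75)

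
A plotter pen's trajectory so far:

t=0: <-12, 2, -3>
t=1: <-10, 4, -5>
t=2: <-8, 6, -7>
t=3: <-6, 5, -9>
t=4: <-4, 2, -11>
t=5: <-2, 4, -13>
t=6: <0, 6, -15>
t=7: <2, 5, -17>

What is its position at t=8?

<4, 2, -19>

First: linear, +2 per step → 4 at step 8.
Second: cycles through 2, 4, 6, 5 every 4 steps. Step 8 lands at position 0 of the cycle → 2.
Third: linear, -2 per step → -19 at step 8.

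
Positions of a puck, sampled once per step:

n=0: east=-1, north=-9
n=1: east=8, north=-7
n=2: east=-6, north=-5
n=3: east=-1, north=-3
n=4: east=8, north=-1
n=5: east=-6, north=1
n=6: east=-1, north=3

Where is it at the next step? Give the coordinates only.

East: cycles through -1, 8, -6 every 3 steps. Step 7 lands at position 1 of the cycle → 8.
North: linear, +2 per step → 5 at step 7.

east=8, north=5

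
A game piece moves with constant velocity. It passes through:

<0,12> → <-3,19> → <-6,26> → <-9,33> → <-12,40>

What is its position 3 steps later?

<-21,61>

Constant displacement of <-3,+7> per step.
step 5: <-12,40> + <-3,+7> → <-15,47>
step 6: <-15,47> + <-3,+7> → <-18,54>
step 7: <-18,54> + <-3,+7> → <-21,61>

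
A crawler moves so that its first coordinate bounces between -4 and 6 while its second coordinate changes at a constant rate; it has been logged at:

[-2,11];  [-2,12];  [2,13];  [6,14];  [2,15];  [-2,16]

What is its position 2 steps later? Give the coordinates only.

[2,18]

The first coordinate reflects between -4 and 6, moving 4 per step.
  step 6: -2 → -2
  step 7: -2 → 2
The second coordinate changes by +1 each step: at step 7 it is 18.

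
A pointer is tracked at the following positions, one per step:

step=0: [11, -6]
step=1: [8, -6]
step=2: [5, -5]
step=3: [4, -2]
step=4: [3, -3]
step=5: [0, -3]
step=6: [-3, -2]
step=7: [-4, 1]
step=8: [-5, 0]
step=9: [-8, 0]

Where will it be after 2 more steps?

Differencing gives [-3, +0], [-3, +1], [-1, +3], [-1, -1], [-3, +0], [-3, +1], [-1, +3], [-1, -1], [-3, +0]. This is the pattern [-3, +0], [-3, +1], [-1, +3], [-1, -1] repeated.
step 10: apply [-3, +1] → [-11, 1]
step 11: apply [-1, +3] → [-12, 4]

[-12, 4]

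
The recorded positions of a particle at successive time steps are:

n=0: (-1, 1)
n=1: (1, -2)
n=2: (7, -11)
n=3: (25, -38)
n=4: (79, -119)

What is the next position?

Step-to-step displacements: (+2, -3), (+6, -9), (+18, -27), (+54, -81); each is 3× the previous.
step 5: (79, -119) + (+162, -243) → (241, -362)

(241, -362)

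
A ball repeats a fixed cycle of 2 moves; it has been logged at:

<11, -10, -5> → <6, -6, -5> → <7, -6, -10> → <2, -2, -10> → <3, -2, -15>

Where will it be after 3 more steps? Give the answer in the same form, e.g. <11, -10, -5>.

<-6, 6, -20>

Differencing gives <-5, +4, +0>, <+1, +0, -5>, <-5, +4, +0>, <+1, +0, -5>. This is the pattern <-5, +4, +0>, <+1, +0, -5> repeated.
step 5: apply <-5, +4, +0> → <-2, 2, -15>
step 6: apply <+1, +0, -5> → <-1, 2, -20>
step 7: apply <-5, +4, +0> → <-6, 6, -20>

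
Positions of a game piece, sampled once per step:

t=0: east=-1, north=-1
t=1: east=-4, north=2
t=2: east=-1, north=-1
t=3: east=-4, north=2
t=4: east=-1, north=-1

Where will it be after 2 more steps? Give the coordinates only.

east=-1, north=-1

Step-to-step displacements: (-3, +3), (+3, -3), (-3, +3), (+3, -3); each is -1× the previous.
step 5: east=-1, north=-1 + (-3, +3) → east=-4, north=2
step 6: east=-4, north=2 + (+3, -3) → east=-1, north=-1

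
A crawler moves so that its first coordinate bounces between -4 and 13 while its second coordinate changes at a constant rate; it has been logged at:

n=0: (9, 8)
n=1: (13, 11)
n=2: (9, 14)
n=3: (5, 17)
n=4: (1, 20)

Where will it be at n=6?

(-1, 26)

The first coordinate reflects between -4 and 13, moving 4 per step.
  step 5: 1 → -3
  step 6: -3 → -1
The second coordinate changes by +3 each step: at step 6 it is 26.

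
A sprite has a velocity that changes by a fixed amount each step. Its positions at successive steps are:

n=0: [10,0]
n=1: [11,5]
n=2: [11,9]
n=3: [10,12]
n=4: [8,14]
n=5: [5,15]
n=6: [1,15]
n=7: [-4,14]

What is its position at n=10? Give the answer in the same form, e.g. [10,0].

[-25,5]

Successive displacements: [+1,+5], [+0,+4], [-1,+3], [-2,+2], [-3,+1], [-4,+0], [-5,-1] — each changes by [-1,-1].
step 8: [-4,14] + [-6,-2] → [-10,12]
step 9: [-10,12] + [-7,-3] → [-17,9]
step 10: [-17,9] + [-8,-4] → [-25,5]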